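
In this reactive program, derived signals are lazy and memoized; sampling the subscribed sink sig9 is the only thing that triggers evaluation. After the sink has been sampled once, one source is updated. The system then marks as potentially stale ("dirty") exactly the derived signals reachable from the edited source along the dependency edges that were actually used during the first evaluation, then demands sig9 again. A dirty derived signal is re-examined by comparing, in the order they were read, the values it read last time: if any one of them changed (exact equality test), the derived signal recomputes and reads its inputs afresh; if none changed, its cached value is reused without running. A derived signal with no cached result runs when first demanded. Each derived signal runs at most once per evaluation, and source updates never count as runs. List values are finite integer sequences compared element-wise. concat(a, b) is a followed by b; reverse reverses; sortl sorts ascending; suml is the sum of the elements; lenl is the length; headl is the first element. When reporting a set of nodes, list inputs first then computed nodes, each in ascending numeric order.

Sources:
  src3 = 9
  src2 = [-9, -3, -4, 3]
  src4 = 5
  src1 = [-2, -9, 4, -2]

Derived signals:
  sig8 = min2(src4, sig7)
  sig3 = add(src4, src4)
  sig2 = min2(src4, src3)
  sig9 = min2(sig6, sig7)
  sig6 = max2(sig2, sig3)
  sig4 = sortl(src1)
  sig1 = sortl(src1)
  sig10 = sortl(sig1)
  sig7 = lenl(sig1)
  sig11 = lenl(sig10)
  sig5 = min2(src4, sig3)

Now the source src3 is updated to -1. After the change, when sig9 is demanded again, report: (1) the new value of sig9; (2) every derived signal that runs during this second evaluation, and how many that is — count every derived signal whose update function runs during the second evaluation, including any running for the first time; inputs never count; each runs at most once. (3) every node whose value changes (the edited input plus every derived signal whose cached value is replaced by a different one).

Demanding sig9 again yields 4.
2 derived signals run: sig2, sig6.
The nodes whose values change: src3, sig2.
Note the absorption at sig6: it re-runs yet its value is the same, leaving the output's value untouched.

First demand of the output computes:
  sig1 = sortl([-2, -9, 4, -2]) = [-9, -2, -2, 4]
  sig2 = min2(5, 9) = 5
  sig3 = add(5, 5) = 10
  sig6 = max2(5, 10) = 10
  sig7 = lenl([-9, -2, -2, 4]) = 4
  sig9 = min2(10, 4) = 4

After the edit, cleaning proceeds:
  sig2: a read changed (src3 9->-1) — executes, giving -1.
  sig6: a read changed (sig2 5->-1) — executes, giving 10 — identical to its old value.
  sig9: dirty, but its reads are unchanged (sig6 unchanged, sig7 unchanged); cached 4 stands.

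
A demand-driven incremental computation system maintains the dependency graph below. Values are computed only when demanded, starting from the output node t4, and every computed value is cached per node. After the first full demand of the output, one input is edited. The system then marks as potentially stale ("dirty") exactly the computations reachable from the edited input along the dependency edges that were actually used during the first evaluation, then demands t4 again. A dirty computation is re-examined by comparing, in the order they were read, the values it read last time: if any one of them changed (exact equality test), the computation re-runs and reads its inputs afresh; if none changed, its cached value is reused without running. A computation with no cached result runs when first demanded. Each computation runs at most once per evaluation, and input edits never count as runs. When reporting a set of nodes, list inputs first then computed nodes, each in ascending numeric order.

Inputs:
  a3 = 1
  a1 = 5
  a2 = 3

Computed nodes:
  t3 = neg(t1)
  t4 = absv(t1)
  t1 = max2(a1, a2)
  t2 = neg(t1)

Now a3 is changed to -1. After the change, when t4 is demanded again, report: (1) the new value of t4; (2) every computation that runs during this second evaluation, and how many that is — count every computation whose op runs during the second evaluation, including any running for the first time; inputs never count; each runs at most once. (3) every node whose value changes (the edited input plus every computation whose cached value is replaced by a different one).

First evaluation (everything demanded from the output):
  t1 = max2(5, 3) = 5
  t4 = absv(5) = 5

Propagation after the edit:
  a3 feeds no computation that the output demands — nothing is marked dirty and nothing runs.

Key observation: a3 is never demanded by the output, so the edit triggers no recomputation at all.

New value of t4: 5.
Computations that run: none — 0 in total.
Values that change: a3.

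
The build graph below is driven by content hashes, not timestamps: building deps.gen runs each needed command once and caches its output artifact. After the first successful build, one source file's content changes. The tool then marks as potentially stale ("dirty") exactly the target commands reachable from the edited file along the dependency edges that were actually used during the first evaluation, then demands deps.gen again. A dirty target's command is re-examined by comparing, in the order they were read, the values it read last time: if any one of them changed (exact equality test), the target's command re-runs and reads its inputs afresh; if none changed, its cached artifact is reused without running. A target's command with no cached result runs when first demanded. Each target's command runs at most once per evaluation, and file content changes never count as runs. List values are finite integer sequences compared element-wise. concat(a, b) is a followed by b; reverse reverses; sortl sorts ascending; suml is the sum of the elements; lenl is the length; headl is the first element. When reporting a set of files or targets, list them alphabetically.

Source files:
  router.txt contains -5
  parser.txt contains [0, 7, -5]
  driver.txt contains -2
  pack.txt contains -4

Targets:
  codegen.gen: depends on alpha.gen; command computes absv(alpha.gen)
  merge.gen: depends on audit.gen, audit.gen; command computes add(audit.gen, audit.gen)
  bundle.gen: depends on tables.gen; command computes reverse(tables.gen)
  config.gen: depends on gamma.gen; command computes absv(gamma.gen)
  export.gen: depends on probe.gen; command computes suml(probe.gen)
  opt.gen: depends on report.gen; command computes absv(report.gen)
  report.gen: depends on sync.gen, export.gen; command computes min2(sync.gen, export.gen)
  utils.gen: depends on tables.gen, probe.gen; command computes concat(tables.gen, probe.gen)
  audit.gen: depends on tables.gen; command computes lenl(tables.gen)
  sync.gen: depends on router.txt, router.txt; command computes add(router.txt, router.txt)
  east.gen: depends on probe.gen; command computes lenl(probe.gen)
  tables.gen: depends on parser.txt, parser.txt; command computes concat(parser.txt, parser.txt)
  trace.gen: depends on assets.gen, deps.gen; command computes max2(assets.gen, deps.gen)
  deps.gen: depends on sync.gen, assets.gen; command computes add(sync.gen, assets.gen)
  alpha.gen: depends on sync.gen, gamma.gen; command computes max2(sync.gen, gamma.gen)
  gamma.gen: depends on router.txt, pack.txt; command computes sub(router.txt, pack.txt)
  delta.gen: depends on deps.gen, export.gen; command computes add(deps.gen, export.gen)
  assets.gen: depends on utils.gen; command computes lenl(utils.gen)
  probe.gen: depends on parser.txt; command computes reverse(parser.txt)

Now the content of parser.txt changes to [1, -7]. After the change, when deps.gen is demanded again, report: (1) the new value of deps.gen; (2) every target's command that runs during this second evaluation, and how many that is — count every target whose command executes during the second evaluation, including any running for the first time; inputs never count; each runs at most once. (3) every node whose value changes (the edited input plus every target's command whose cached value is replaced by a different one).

Initial pass — values computed on the first demand:
  probe.gen = reverse([0, 7, -5]) = [-5, 7, 0]
  sync.gen = add(-5, -5) = -10
  tables.gen = concat([0, 7, -5], [0, 7, -5]) = [0, 7, -5, 0, 7, -5]
  utils.gen = concat([0, 7, -5, 0, 7, -5], [-5, 7, 0]) = [0, 7, -5, 0, 7, -5, -5, 7, 0]
  assets.gen = lenl([0, 7, -5, 0, 7, -5, -5, 7, 0]) = 9
  deps.gen = add(-10, 9) = -1

Second demand — change propagation:
  probe.gen: re-runs because parser.txt [0, 7, -5]->[1, -7]; new result [-7, 1].
  tables.gen: re-runs because parser.txt [0, 7, -5]->[1, -7]; parser.txt [0, 7, -5]->[1, -7]; new result [1, -7, 1, -7].
  utils.gen: re-runs because tables.gen [0, 7, -5, 0, 7, -5]->[1, -7, 1, -7]; probe.gen [-5, 7, 0]->[-7, 1]; new result [1, -7, 1, -7, -7, 1].
  assets.gen: re-runs because utils.gen [0, 7, -5, 0, 7, -5, -5, 7, 0]->[1, -7, 1, -7, -7, 1]; new result 6.
  deps.gen: re-runs because assets.gen 9->6; new result -4.

deps.gen now evaluates to -4.
Run set: assets.gen, deps.gen, probe.gen, tables.gen, utils.gen (5 run).
Changed values: assets.gen, deps.gen, parser.txt, probe.gen, tables.gen, utils.gen.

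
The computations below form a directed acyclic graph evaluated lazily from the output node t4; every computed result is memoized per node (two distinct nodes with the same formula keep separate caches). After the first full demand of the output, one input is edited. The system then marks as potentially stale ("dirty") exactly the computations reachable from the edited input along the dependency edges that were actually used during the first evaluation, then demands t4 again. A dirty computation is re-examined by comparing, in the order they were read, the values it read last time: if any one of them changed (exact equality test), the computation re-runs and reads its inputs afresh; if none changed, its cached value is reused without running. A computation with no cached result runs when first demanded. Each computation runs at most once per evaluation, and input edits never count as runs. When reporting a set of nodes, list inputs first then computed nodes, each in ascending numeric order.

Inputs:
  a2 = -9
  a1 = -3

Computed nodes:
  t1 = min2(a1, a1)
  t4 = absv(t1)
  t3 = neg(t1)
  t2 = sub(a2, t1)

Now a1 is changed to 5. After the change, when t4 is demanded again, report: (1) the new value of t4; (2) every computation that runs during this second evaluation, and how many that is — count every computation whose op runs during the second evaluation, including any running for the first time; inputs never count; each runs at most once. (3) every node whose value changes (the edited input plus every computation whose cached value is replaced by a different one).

First demand of the output computes:
  t1 = min2(-3, -3) = -3
  t4 = absv(-3) = 3

After the edit, cleaning proceeds:
  t1: a read changed (a1 -3->5; a1 -3->5) — executes, giving 5.
  t4: a read changed (t1 -3->5) — executes, giving 5.

Demanding t4 again yields 5.
2 computations run: t1, t4.
The nodes whose values change: a1, t1, t4.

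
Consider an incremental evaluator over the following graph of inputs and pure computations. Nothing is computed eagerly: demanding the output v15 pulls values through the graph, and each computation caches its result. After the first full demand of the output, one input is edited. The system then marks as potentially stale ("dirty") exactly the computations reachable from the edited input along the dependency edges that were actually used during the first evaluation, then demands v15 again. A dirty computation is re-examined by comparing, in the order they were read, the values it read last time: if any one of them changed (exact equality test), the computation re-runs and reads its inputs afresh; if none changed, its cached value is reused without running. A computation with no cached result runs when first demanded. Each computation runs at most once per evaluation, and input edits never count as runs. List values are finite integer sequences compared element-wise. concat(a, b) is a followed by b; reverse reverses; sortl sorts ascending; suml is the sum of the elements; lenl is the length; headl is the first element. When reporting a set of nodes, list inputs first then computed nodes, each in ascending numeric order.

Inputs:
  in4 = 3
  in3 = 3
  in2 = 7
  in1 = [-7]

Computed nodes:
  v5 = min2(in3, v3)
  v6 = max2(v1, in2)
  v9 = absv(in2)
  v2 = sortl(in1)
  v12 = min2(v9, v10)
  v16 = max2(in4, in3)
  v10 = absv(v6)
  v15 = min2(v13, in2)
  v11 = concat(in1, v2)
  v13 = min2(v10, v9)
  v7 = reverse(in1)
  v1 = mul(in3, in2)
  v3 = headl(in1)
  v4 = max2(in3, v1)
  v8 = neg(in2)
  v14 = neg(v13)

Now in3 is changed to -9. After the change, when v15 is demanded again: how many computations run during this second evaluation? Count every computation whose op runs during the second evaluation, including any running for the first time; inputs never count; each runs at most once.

Initial pass — values computed on the first demand:
  v1 = mul(3, 7) = 21
  v6 = max2(21, 7) = 21
  v9 = absv(7) = 7
  v10 = absv(21) = 21
  v13 = min2(21, 7) = 7
  v15 = min2(7, 7) = 7

Second demand — change propagation:
  v1: re-runs because in3 3->-9; new result -63.
  v6: re-runs because v1 21->-63; new result 7.
  v10: re-runs because v6 21->7; new result 7.
  v13: re-runs because v10 21->7; new result 7 (unchanged).
  v15: re-examined; everything it read last time is the same (v13 unchanged, in2 unchanged) — cache 7 kept, no run.

The important point: v13 recomputes to an identical value, and the output ends up unchanged.

Run set: v1, v6, v10, v13 (4 run).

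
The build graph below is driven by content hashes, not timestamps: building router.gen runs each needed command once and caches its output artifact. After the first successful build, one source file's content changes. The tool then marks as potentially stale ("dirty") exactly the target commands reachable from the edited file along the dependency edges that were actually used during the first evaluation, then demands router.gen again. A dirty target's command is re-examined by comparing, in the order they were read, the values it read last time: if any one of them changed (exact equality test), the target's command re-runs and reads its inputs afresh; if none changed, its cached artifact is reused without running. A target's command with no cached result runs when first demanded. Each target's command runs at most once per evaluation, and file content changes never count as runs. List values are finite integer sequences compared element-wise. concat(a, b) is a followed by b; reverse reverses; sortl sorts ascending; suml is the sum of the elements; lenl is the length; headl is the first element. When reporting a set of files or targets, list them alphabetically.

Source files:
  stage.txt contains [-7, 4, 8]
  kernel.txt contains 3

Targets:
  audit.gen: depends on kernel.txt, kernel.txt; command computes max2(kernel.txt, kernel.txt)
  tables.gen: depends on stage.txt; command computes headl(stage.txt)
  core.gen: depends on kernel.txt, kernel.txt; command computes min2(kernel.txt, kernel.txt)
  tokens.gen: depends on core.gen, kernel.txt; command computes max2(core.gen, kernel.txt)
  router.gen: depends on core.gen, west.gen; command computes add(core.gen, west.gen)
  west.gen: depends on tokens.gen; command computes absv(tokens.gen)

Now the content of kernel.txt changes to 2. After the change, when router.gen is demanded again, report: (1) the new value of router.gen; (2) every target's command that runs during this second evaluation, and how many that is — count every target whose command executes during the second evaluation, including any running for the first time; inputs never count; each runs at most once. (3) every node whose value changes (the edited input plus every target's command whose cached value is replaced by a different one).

Initial pass — values computed on the first demand:
  core.gen = min2(3, 3) = 3
  tokens.gen = max2(3, 3) = 3
  west.gen = absv(3) = 3
  router.gen = add(3, 3) = 6

Second demand — change propagation:
  core.gen: re-runs because kernel.txt 3->2; kernel.txt 3->2; new result 2.
  tokens.gen: re-runs because core.gen 3->2; kernel.txt 3->2; new result 2.
  west.gen: re-runs because tokens.gen 3->2; new result 2.
  router.gen: re-runs because core.gen 3->2; west.gen 3->2; new result 4.

router.gen now evaluates to 4.
Run set: core.gen, router.gen, tokens.gen, west.gen (4 run).
Changed values: core.gen, kernel.txt, router.gen, tokens.gen, west.gen.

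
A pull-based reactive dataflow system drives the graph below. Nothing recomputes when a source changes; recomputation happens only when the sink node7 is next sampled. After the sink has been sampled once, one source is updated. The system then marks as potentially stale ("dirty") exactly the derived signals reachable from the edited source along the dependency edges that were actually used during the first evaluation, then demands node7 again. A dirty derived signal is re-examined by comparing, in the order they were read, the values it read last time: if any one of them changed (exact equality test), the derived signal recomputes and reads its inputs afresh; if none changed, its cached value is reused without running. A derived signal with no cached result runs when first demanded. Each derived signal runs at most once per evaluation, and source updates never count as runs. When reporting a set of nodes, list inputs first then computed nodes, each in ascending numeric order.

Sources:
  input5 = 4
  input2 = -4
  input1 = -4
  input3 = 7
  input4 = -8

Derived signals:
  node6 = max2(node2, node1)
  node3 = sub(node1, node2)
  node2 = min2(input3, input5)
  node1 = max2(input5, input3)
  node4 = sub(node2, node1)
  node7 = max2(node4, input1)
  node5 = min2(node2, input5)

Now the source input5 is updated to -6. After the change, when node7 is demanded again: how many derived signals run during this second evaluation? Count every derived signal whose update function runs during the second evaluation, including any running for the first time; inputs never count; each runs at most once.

Derived signals that run: node1, node2, node4, node7 — 4 in total.

First evaluation (everything demanded from the output):
  node1 = max2(4, 7) = 7
  node2 = min2(7, 4) = 4
  node4 = sub(4, 7) = -3
  node7 = max2(-3, -4) = -3

Propagation after the edit:
  node1: runs — input5 4->-6; result 7 (same value as before).
  node2: runs — input5 4->-6; result -6.
  node4: runs — node2 4->-6; result -13.
  node7: runs — node4 -3->-13; result -4.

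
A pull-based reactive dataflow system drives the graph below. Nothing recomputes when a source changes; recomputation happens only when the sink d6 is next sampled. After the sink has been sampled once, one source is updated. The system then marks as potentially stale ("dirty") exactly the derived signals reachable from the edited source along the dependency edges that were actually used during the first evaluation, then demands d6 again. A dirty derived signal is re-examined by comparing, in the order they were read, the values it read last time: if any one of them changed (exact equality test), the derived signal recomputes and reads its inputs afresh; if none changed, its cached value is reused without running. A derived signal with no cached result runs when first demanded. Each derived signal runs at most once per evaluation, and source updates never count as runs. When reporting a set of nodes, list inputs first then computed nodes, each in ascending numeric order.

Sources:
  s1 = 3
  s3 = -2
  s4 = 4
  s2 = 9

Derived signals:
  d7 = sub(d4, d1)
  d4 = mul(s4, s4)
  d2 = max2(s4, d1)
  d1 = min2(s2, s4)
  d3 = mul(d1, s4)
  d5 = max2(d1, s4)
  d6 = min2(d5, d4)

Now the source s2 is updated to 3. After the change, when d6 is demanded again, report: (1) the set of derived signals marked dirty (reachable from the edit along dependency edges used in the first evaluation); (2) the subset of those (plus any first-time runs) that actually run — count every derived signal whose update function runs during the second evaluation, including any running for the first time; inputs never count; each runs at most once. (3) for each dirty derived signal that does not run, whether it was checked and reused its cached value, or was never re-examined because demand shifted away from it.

Marked dirty: d1, d5, d6.
Derived signals that run: d1, d5 — 2 in total.
Checked but reused from cache: d6.
Key observation: the change is absorbed at d5 — it re-runs but produces the same value, and the output's value is unchanged.

First evaluation (everything demanded from the output):
  d1 = min2(9, 4) = 4
  d4 = mul(4, 4) = 16
  d5 = max2(4, 4) = 4
  d6 = min2(4, 16) = 4

Propagation after the edit:
  d1: runs — s2 9->3; result 3.
  d5: runs — d1 4->3; result 4 (same value as before).
  d6: checked — values it read are unchanged (d5 unchanged, d4 unchanged); reused cached 4 without running.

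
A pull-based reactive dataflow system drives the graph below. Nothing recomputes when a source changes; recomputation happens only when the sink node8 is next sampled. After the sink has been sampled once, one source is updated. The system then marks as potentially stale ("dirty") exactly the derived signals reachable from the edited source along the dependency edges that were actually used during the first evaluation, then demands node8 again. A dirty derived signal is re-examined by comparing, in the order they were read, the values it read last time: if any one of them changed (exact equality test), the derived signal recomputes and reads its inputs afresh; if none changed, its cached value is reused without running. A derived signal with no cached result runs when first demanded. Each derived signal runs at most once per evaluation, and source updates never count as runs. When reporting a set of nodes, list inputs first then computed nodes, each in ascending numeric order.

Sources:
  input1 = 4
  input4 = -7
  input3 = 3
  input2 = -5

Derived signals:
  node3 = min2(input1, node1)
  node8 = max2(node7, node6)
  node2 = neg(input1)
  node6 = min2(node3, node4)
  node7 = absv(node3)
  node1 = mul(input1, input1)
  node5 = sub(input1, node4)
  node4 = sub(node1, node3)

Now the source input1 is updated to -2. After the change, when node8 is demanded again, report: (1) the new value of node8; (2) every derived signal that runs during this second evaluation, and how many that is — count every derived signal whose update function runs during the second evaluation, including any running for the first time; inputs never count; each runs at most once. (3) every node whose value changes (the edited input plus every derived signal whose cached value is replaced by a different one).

First evaluation (everything demanded from the output):
  node1 = mul(4, 4) = 16
  node3 = min2(4, 16) = 4
  node4 = sub(16, 4) = 12
  node6 = min2(4, 12) = 4
  node7 = absv(4) = 4
  node8 = max2(4, 4) = 4

Propagation after the edit:
  node1: runs — input1 4->-2; input1 4->-2; result 4.
  node3: runs — input1 4->-2; node1 16->4; result -2.
  node4: runs — node1 16->4; node3 4->-2; result 6.
  node6: runs — node3 4->-2; node4 12->6; result -2.
  node7: runs — node3 4->-2; result 2.
  node8: runs — node7 4->2; node6 4->-2; result 2.

New value of node8: 2.
Derived signals that run: node1, node3, node4, node6, node7, node8 — 6 in total.
Values that change: input1, node1, node3, node4, node6, node7, node8.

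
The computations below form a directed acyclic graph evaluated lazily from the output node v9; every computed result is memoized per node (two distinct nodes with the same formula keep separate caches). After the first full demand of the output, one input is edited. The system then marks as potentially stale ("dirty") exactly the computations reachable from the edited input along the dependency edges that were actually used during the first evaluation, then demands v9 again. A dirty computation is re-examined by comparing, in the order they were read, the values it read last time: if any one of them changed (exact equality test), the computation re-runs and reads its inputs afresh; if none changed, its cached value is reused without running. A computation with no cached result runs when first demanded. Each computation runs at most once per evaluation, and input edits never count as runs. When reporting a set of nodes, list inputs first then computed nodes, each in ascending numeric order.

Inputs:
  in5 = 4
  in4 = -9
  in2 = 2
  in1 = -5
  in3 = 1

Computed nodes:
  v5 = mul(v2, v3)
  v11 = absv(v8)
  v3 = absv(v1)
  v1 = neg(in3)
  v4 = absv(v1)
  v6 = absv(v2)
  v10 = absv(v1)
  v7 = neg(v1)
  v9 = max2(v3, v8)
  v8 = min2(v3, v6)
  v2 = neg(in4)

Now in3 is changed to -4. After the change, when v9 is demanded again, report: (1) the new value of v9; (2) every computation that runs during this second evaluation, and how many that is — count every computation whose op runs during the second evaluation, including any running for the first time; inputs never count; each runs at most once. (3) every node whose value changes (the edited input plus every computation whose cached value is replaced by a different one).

First demand of the output computes:
  v1 = neg(1) = -1
  v2 = neg(-9) = 9
  v3 = absv(-1) = 1
  v6 = absv(9) = 9
  v8 = min2(1, 9) = 1
  v9 = max2(1, 1) = 1

After the edit, cleaning proceeds:
  v1: a read changed (in3 1->-4) — executes, giving 4.
  v3: a read changed (v1 -1->4) — executes, giving 4.
  v8: a read changed (v3 1->4) — executes, giving 4.
  v9: a read changed (v3 1->4; v8 1->4) — executes, giving 4.

Demanding v9 again yields 4.
4 computations run: v1, v3, v8, v9.
The nodes whose values change: in3, v1, v3, v8, v9.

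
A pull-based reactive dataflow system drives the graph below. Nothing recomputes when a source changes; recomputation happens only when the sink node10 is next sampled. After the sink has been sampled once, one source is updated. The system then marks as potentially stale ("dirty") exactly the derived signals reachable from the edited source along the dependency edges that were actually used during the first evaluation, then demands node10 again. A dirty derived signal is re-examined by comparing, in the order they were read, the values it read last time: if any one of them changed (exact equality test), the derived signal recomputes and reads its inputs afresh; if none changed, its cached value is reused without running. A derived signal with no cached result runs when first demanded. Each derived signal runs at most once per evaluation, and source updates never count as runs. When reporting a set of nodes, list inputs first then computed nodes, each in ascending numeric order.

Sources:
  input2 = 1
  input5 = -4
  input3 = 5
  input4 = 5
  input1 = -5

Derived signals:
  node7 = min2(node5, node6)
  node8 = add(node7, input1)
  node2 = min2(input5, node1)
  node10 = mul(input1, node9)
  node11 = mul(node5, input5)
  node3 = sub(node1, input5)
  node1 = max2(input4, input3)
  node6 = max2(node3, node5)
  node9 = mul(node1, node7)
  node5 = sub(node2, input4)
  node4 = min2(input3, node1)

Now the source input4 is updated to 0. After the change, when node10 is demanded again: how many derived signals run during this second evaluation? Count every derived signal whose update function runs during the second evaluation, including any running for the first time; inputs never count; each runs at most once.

First evaluation (everything demanded from the output):
  node1 = max2(5, 5) = 5
  node2 = min2(-4, 5) = -4
  node3 = sub(5, -4) = 9
  node5 = sub(-4, 5) = -9
  node6 = max2(9, -9) = 9
  node7 = min2(-9, 9) = -9
  node9 = mul(5, -9) = -45
  node10 = mul(-5, -45) = 225

Propagation after the edit:
  node1: runs — input4 5->0; result 5 (same value as before).
  node2: checked — values it read are unchanged (input5 unchanged, node1 unchanged); reused cached -4 without running.
  node3: checked — values it read are unchanged (node1 unchanged, input5 unchanged); reused cached 9 without running.
  node5: runs — input4 5->0; result -4.
  node6: runs — node5 -9->-4; result 9 (same value as before).
  node7: runs — node5 -9->-4; result -4.
  node9: runs — node7 -9->-4; result -20.
  node10: runs — node9 -45->-20; result 100.

Key observation: the cutoff stops propagation at node2 — its inputs' values are unchanged, so it reuses its cache.

Derived signals that run: node1, node5, node6, node7, node9, node10 — 6 in total.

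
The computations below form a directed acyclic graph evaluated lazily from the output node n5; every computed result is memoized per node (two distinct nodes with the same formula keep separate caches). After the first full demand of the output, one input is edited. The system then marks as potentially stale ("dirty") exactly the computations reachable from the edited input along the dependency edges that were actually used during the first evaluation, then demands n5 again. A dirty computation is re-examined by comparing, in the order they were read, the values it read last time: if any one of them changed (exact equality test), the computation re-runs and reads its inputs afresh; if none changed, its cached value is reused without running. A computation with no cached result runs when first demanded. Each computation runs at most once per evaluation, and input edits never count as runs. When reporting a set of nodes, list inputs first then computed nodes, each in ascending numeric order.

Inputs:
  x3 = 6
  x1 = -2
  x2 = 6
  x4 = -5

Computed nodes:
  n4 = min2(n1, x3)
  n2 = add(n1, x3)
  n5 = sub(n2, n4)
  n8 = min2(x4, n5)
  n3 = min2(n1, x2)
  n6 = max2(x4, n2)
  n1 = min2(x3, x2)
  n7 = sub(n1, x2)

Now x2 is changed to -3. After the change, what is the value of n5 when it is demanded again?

First demand of the output computes:
  n1 = min2(6, 6) = 6
  n2 = add(6, 6) = 12
  n4 = min2(6, 6) = 6
  n5 = sub(12, 6) = 6

After the edit, cleaning proceeds:
  n1: a read changed (x2 6->-3) — executes, giving -3.
  n2: a read changed (n1 6->-3) — executes, giving 3.
  n4: a read changed (n1 6->-3) — executes, giving -3.
  n5: a read changed (n2 12->3; n4 6->-3) — executes, giving 6 — identical to its old value.

Demanding n5 again yields 6.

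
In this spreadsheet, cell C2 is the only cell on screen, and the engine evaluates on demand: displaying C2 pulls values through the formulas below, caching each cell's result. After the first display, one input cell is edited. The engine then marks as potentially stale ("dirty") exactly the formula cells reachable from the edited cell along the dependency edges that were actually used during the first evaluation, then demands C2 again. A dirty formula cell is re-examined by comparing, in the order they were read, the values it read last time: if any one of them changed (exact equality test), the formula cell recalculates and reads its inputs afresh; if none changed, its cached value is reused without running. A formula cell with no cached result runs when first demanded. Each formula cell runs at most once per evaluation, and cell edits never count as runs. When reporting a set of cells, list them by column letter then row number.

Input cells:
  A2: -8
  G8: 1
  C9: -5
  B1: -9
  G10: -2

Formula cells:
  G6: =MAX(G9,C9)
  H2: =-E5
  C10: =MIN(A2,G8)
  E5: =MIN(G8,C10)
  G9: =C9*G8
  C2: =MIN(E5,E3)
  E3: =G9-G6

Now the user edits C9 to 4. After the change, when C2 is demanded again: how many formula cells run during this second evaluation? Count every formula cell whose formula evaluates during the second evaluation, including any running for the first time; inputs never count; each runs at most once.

Run set: E3, G6, G9 (3 run).
The important point: E3 recomputes to an identical value, and the output ends up unchanged.

Initial pass — values computed on the first demand:
  C10 = MIN(-8, 1) = -8
  E5 = MIN(1, -8) = -8
  G9 = -5 * 1 = -5
  G6 = MAX(-5, -5) = -5
  E3 = -5 - -5 = 0
  C2 = MIN(-8, 0) = -8

Second demand — change propagation:
  G9: re-runs because C9 -5->4; new result 4.
  G6: re-runs because G9 -5->4; C9 -5->4; new result 4.
  E3: re-runs because G9 -5->4; G6 -5->4; new result 0 (unchanged).
  C2: re-examined; everything it read last time is the same (E5 unchanged, E3 unchanged) — cache -8 kept, no run.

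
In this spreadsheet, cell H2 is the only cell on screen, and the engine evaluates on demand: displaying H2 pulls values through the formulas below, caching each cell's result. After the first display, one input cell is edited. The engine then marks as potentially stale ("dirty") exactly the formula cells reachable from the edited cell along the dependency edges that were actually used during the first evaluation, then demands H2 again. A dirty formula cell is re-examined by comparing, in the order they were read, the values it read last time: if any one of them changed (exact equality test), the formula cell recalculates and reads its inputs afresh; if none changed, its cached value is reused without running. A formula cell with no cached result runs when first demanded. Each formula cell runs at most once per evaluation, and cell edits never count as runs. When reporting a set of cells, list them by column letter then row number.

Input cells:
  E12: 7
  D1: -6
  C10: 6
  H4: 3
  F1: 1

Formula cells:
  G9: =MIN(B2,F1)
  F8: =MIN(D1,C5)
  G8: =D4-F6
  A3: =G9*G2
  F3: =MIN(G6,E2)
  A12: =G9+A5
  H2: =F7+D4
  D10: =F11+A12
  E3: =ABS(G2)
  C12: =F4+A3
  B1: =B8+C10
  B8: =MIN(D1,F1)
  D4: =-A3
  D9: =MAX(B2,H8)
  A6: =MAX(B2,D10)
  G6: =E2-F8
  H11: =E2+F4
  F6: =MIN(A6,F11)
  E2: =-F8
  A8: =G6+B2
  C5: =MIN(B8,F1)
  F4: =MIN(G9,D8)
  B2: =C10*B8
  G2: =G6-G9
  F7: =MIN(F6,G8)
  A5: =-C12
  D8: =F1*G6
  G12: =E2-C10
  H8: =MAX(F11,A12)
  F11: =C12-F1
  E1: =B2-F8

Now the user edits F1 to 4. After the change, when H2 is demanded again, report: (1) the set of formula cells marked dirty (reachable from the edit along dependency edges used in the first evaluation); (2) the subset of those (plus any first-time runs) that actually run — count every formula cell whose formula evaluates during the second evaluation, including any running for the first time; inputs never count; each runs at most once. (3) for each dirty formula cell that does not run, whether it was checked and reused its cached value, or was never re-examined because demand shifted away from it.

Initial pass — values computed on the first demand:
  B8 = MIN(-6, 1) = -6
  B2 = 6 * -6 = -36
  C5 = MIN(-6, 1) = -6
  F8 = MIN(-6, -6) = -6
  E2 = -(-6) = 6
  G6 = 6 - -6 = 12
  D8 = 1 * 12 = 12
  G9 = MIN(-36, 1) = -36
  F4 = MIN(-36, 12) = -36
  G2 = 12 - -36 = 48
  A3 = -36 * 48 = -1728
  C12 = -36 + -1728 = -1764
  A5 = -(-1764) = 1764
  A12 = -36 + 1764 = 1728
  D4 = -(-1728) = 1728
  F11 = -1764 - 1 = -1765
  D10 = -1765 + 1728 = -37
  A6 = MAX(-36, -37) = -36
  F6 = MIN(-36, -1765) = -1765
  G8 = 1728 - -1765 = 3493
  F7 = MIN(-1765, 3493) = -1765
  H2 = -1765 + 1728 = -37

Second demand — change propagation:
  B8: re-runs because F1 1->4; new result -6 (unchanged).
  B2: re-examined; everything it read last time is the same (C10 unchanged, B8 unchanged) — cache -36 kept, no run.
  C5: re-runs because F1 1->4; new result -6 (unchanged).
  F8: re-examined; everything it read last time is the same (D1 unchanged, C5 unchanged) — cache -6 kept, no run.
  E2: re-examined; everything it read last time is the same (F8 unchanged) — cache 6 kept, no run.
  G6: re-examined; everything it read last time is the same (E2 unchanged, F8 unchanged) — cache 12 kept, no run.
  D8: re-runs because F1 1->4; new result 48.
  G9: re-runs because F1 1->4; new result -36 (unchanged).
  F4: re-runs because D8 12->48; new result -36 (unchanged).
  G2: re-examined; everything it read last time is the same (G6 unchanged, G9 unchanged) — cache 48 kept, no run.
  A3: re-examined; everything it read last time is the same (G9 unchanged, G2 unchanged) — cache -1728 kept, no run.
  C12: re-examined; everything it read last time is the same (F4 unchanged, A3 unchanged) — cache -1764 kept, no run.
  A5: re-examined; everything it read last time is the same (C12 unchanged) — cache 1764 kept, no run.
  A12: re-examined; everything it read last time is the same (G9 unchanged, A5 unchanged) — cache 1728 kept, no run.
  D4: re-examined; everything it read last time is the same (A3 unchanged) — cache 1728 kept, no run.
  F11: re-runs because F1 1->4; new result -1768.
  D10: re-runs because F11 -1765->-1768; new result -40.
  A6: re-runs because D10 -37->-40; new result -36 (unchanged).
  F6: re-runs because F11 -1765->-1768; new result -1768.
  G8: re-runs because F6 -1765->-1768; new result 3496.
  F7: re-runs because F6 -1765->-1768; G8 3493->3496; new result -1768.
  H2: re-runs because F7 -1765->-1768; new result -40.

The important point: at B2 every value read last time is unchanged, so the dirty flag clears without a run.

Dirty set: A3, A5, A6, A12, B2, B8, C5, C12, D4, D8, D10, E2, F4, F6, F7, F8, F11, G2, G6, G8, G9, H2.
Run set: A6, B8, C5, D8, D10, F4, F6, F7, F11, G8, G9, H2 (12 run).
Re-examined without running (cache reused): A3, A5, A12, B2, C12, D4, E2, F8, G2, G6.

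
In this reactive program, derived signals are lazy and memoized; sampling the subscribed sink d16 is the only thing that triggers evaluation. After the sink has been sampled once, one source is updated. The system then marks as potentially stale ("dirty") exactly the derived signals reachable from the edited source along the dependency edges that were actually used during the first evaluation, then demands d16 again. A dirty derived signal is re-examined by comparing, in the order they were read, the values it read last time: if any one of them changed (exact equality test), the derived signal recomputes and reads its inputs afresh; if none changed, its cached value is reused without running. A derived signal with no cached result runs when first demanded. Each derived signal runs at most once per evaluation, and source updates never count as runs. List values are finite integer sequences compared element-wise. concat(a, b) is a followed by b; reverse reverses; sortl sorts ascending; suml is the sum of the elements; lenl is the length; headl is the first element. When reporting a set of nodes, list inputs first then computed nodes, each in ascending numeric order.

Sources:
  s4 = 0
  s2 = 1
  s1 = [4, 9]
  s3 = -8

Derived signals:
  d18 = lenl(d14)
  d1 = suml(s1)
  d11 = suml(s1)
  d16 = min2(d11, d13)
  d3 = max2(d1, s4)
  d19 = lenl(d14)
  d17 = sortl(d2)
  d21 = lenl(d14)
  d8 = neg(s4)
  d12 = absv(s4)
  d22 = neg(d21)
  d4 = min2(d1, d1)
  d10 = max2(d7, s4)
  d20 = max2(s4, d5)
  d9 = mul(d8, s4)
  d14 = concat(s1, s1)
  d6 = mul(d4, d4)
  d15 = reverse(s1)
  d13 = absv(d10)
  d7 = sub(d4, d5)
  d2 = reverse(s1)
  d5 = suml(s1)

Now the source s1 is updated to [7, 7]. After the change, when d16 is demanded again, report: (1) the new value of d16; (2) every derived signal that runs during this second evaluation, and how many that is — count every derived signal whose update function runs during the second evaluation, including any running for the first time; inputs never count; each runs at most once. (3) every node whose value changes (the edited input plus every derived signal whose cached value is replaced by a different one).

First demand of the output computes:
  d1 = suml([4, 9]) = 13
  d4 = min2(13, 13) = 13
  d5 = suml([4, 9]) = 13
  d7 = sub(13, 13) = 0
  d10 = max2(0, 0) = 0
  d11 = suml([4, 9]) = 13
  d13 = absv(0) = 0
  d16 = min2(13, 0) = 0

After the edit, cleaning proceeds:
  d1: a read changed (s1 [4, 9]->[7, 7]) — executes, giving 14.
  d4: a read changed (d1 13->14; d1 13->14) — executes, giving 14.
  d5: a read changed (s1 [4, 9]->[7, 7]) — executes, giving 14.
  d7: a read changed (d4 13->14; d5 13->14) — executes, giving 0 — identical to its old value.
  d10: dirty, but its reads are unchanged (d7 unchanged, s4 unchanged); cached 0 stands.
  d11: a read changed (s1 [4, 9]->[7, 7]) — executes, giving 14.
  d13: dirty, but its reads are unchanged (d10 unchanged); cached 0 stands.
  d16: a read changed (d11 13->14) — executes, giving 0 — identical to its old value.

Note where the cutoff bites: d10 is checked, finds nothing changed, and keeps its cache.

Demanding d16 again yields 0.
6 derived signals run: d1, d4, d5, d7, d11, d16.
The nodes whose values change: s1, d1, d4, d5, d11.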